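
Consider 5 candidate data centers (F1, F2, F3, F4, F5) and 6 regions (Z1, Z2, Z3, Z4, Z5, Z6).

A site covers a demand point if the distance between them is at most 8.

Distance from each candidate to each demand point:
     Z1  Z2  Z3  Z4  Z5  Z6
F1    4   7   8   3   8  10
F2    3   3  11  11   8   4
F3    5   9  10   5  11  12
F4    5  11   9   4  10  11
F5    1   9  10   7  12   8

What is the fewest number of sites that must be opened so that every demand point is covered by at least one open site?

2

Coverage sets (demand points within 8 of each site):
  F1: {Z1, Z2, Z3, Z4, Z5}
  F2: {Z1, Z2, Z5, Z6}
  F3: {Z1, Z4}
  F4: {Z1, Z4}
  F5: {Z1, Z4, Z6}
No single site covers all 6 demand points.
But {F1, F2} covers everything, so the minimum is 2.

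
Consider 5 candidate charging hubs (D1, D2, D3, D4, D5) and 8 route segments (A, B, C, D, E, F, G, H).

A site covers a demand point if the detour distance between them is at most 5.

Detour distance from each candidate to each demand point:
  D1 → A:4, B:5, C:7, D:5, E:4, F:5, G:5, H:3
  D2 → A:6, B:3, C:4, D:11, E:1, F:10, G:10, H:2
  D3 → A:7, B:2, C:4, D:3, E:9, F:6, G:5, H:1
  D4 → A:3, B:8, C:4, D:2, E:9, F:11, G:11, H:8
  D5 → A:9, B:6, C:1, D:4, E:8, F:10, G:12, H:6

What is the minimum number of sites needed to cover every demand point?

Coverage sets (demand points within 5 of each site):
  D1: {A, B, D, E, F, G, H}
  D2: {B, C, E, H}
  D3: {B, C, D, G, H}
  D4: {A, C, D}
  D5: {C, D}
No single site covers all 8 demand points.
But {D1, D2} covers everything, so the minimum is 2.

2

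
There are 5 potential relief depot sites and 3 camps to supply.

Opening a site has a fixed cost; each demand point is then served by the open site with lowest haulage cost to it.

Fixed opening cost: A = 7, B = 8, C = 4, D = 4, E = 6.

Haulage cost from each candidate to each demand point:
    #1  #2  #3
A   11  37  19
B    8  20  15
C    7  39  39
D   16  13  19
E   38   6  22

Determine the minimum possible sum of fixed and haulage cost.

Open {B, E}: assign each demand point to its cheapest open site.
  #1→B 8, #2→E 6, #3→B 15
  haulage cost 29, fixed 14 → total 43.
Compare {C, E}: haulage cost 35 + fixed 10 = 45.
Compare {B, C, E}: haulage cost 28 + fixed 18 = 46.
Compare {C, D, E}: haulage cost 32 + fixed 14 = 46.
All other subsets cost ≥ 45. Minimum total cost: 43.

43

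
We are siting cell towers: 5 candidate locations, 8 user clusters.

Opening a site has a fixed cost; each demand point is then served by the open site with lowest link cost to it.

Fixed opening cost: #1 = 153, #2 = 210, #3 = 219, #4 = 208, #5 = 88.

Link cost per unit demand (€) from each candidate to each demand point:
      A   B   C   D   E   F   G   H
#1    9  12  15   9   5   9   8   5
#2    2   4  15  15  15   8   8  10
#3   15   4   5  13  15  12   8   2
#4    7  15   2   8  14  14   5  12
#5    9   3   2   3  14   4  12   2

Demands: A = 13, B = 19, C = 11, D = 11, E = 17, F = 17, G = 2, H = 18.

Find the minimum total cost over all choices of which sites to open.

Open {#1, #5}: assign each demand point to its cheapest open site.
  A→#1 13×9=117, B→#5 19×3=57, C→#5 11×2=22, D→#5 11×3=33, E→#1 17×5=85, F→#5 17×4=68, G→#1 2×8=16, H→#5 18×2=36
  link cost 434, fixed 241 → total 675.
Compare {#5}: link cost 595 + fixed 88 = 683.
Compare {#2, #5}: link cost 496 + fixed 298 = 794.
Compare {#1, #2, #5}: link cost 343 + fixed 451 = 794.
All other subsets cost ≥ 683. Minimum total cost: 675.

675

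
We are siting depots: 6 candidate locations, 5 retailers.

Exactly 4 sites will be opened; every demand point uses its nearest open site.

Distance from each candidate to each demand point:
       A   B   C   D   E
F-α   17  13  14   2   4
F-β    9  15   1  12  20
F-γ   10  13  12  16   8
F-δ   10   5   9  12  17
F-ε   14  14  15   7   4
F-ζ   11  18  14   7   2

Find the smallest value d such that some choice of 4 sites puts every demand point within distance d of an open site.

Open {F-α, F-β, F-γ, F-δ}.
  Farthest demand point is A at distance 9 (to F-β); all others are ≤ 9.
With {F-α, F-β, F-δ, F-ε} the worst case is 9.
With {F-α, F-β, F-δ, F-ζ} the worst case is 9.
No size-4 selection achieves below 9.

9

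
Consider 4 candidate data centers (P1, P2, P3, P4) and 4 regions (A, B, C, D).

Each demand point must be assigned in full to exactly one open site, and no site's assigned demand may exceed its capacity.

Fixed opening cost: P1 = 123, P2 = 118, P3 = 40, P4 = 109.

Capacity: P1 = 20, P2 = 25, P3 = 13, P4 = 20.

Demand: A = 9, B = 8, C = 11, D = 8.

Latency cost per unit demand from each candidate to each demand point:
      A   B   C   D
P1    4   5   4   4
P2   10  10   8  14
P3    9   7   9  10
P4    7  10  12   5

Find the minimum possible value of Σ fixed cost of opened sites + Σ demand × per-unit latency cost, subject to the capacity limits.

Open {P1, P4}; cheapest assignment that respects the capacities:
  P1 (cap 20, load 19): B, C — cost 8×5 + 11×4 = 84
  P4 (cap 20, load 17): A, D — cost 9×7 + 8×5 = 103
  Shipping 187, fixed 232 → total 419.
  Any other capacity-feasible assignment to {P1, P4} ships for at least 187.
Compare {P1, P3, P4}: its best feasible assignment gives total 448.
Compare {P1, P2}: its best feasible assignment gives total 477.
Every other set of open sites that can feasibly serve all demand totals ≥ 448 even under its best assignment. Minimum: 419.

419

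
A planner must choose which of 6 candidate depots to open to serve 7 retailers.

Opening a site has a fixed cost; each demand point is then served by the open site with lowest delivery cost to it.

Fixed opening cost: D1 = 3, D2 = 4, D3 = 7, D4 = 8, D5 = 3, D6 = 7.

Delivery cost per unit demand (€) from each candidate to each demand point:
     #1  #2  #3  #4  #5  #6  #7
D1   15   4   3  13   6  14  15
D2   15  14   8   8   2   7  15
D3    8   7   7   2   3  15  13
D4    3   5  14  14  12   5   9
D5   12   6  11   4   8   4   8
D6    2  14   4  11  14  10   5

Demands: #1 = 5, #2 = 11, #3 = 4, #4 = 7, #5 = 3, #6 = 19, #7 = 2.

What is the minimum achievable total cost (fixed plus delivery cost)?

195

Open {D1, D3, D5, D6}: assign each demand point to its cheapest open site.
  #1→D6 5×2=10, #2→D1 11×4=44, #3→D1 4×3=12, #4→D3 7×2=14, #5→D3 3×3=9, #6→D5 19×4=76, #7→D6 2×5=10
  delivery cost 175, fixed 20 → total 195.
Compare {D1, D2, D3, D5, D6}: delivery cost 172 + fixed 24 = 196.
Compare {D1, D2, D5, D6}: delivery cost 186 + fixed 17 = 203.
Compare {D1, D3, D4, D5, D6}: delivery cost 175 + fixed 28 = 203.
All other subsets cost ≥ 196. Minimum total cost: 195.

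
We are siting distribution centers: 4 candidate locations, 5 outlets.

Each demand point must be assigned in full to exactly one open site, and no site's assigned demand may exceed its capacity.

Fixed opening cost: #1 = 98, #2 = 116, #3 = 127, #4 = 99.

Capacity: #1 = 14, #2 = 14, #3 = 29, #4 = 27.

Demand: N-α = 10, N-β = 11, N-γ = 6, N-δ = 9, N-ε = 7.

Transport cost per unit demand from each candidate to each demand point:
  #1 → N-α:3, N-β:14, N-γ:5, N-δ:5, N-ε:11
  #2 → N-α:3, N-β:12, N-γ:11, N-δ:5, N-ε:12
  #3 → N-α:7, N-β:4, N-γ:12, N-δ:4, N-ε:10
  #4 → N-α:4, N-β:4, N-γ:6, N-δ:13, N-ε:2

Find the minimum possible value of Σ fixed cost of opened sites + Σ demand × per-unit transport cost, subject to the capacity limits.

Open {#3, #4}; cheapest assignment that respects the capacities:
  #3 (cap 29, load 20): N-β, N-δ — cost 11×4 + 9×4 = 80
  #4 (cap 27, load 23): N-α, N-γ, N-ε — cost 10×4 + 6×6 + 7×2 = 90
  Shipping 170, fixed 226 → total 396.
  Any other capacity-feasible assignment to {#3, #4} ships for at least 170.
Compare {#1, #2, #4}: its best feasible assignment gives total 482.
Compare {#1, #3, #4}: its best feasible assignment gives total 484.
Every other set of open sites that can feasibly serve all demand totals ≥ 482 even under its best assignment. Minimum: 396.

396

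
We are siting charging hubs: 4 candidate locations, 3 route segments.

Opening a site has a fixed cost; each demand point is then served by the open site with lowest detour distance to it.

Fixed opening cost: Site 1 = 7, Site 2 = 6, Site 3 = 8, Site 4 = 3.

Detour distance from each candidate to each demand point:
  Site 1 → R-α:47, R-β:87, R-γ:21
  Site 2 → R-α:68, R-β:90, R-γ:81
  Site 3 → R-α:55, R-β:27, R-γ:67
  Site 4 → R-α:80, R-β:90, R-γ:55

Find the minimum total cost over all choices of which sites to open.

110

Open {Site 1, Site 3}: assign each demand point to its cheapest open site.
  R-α→Site 1 47, R-β→Site 3 27, R-γ→Site 1 21
  detour distance 95, fixed 15 → total 110.
Compare {Site 1, Site 3, Site 4}: detour distance 95 + fixed 18 = 113.
Compare {Site 1, Site 2, Site 3}: detour distance 95 + fixed 21 = 116.
Compare {Site 1, Site 2, Site 3, Site 4}: detour distance 95 + fixed 24 = 119.
All other subsets cost ≥ 113. Minimum total cost: 110.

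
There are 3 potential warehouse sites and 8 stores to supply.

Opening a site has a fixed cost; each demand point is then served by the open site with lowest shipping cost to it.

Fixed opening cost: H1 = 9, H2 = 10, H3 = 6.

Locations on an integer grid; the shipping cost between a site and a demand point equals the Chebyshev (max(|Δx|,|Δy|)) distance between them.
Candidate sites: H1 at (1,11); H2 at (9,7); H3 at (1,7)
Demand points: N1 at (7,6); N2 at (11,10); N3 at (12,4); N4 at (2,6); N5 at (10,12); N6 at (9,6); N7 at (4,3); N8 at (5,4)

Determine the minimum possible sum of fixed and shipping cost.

Open {H2, H3}: assign each demand point to its cheapest open site.
  N1→H2 2, N2→H2 3, N3→H2 3, N4→H3 1, N5→H2 5, N6→H2 1, N7→H3 4, N8→H2 4
  shipping cost 23, fixed 16 → total 39.
Compare {H2}: shipping cost 30 + fixed 10 = 40.
Compare {H1, H2}: shipping cost 28 + fixed 19 = 47.
Compare {H1, H2, H3}: shipping cost 23 + fixed 25 = 48.
All other subsets cost ≥ 40. Minimum total cost: 39.

39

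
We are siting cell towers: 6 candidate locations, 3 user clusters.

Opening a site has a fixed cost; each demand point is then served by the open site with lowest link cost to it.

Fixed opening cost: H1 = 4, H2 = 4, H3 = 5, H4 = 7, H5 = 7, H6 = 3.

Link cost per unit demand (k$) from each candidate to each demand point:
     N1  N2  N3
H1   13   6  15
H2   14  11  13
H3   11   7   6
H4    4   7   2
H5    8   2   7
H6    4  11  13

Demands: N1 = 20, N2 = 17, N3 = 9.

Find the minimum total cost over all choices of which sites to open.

Open {H4, H5}: assign each demand point to its cheapest open site.
  N1→H4 20×4=80, N2→H5 17×2=34, N3→H4 9×2=18
  link cost 132, fixed 14 → total 146.
Compare {H4, H5, H6}: link cost 132 + fixed 17 = 149.
Compare {H1, H4, H5}: link cost 132 + fixed 18 = 150.
Compare {H2, H4, H5}: link cost 132 + fixed 18 = 150.
All other subsets cost ≥ 149. Minimum total cost: 146.

146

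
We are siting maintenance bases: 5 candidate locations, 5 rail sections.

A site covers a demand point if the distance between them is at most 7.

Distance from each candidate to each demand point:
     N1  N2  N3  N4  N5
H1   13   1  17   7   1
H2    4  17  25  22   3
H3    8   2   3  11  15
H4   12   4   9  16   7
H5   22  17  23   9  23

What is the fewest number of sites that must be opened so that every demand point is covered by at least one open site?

3

Coverage sets (demand points within 7 of each site):
  H1: {N2, N4, N5}
  H2: {N1, N5}
  H3: {N2, N3}
  H4: {N2, N5}
  H5: {}
No 2 sites suffice: every size-2 union leaves at least one demand point uncovered.
But {H1, H2, H3} covers everything, so the minimum is 3.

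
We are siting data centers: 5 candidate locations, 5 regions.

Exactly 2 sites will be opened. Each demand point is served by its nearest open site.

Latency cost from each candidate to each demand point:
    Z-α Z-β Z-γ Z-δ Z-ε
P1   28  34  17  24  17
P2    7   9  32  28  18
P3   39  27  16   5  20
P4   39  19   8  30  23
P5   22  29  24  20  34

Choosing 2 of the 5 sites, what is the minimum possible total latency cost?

55

Open {P2, P3}.
  Z-α→P2 7, Z-β→P2 9, Z-γ→P3 16, Z-δ→P3 5, Z-ε→P2 18  ⇒ total 55.
Compare {P2, P4}: total 70.
Compare {P1, P2}: total 74.
No size-2 selection does better; minimum is 55.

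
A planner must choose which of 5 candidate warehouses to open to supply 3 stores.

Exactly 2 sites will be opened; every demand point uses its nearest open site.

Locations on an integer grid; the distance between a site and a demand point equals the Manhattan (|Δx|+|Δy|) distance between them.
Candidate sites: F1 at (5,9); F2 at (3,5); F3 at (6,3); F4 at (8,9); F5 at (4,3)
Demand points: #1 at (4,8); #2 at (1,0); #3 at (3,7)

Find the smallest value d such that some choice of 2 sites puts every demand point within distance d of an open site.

6

Open {F1, F5}.
  Farthest demand point is #2 at distance 6 (to F5); all others are ≤ 6.
With {F2, F5} the worst case is 6.
With {F3, F5} the worst case is 6.
No size-2 selection achieves below 6.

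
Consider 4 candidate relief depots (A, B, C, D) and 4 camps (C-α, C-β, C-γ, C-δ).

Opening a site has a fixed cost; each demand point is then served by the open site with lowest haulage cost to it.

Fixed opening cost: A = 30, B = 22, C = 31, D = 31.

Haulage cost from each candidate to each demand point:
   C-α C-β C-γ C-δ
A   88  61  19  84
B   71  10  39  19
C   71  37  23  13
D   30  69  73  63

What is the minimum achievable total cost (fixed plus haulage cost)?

Open {B, D}: assign each demand point to its cheapest open site.
  C-α→D 30, C-β→B 10, C-γ→B 39, C-δ→B 19
  haulage cost 98, fixed 53 → total 151.
Compare {B, C, D}: haulage cost 76 + fixed 84 = 160.
Compare {B}: haulage cost 139 + fixed 22 = 161.
Compare {A, B, D}: haulage cost 78 + fixed 83 = 161.
All other subsets cost ≥ 160. Minimum total cost: 151.

151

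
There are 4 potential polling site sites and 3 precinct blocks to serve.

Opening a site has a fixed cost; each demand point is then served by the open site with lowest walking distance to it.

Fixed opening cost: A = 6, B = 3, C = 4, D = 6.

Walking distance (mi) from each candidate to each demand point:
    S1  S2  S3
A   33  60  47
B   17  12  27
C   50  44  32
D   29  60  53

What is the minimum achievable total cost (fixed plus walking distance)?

59

Open {B}: assign each demand point to its cheapest open site.
  S1→B 17, S2→B 12, S3→B 27
  walking distance 56, fixed 3 → total 59.
Compare {B, C}: walking distance 56 + fixed 7 = 63.
Compare {A, B}: walking distance 56 + fixed 9 = 65.
Compare {B, D}: walking distance 56 + fixed 9 = 65.
All other subsets cost ≥ 63. Minimum total cost: 59.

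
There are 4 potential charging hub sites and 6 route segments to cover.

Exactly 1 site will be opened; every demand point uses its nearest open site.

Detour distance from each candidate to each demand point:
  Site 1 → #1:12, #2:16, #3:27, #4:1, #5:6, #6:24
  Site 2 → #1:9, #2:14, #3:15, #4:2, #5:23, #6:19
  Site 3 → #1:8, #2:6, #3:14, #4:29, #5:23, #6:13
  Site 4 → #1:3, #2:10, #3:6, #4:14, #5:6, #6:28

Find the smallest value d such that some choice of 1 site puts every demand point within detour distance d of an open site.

23

Open {Site 2}.
  Farthest demand point is #5 at detour distance 23 (to Site 2); all others are ≤ 23.
With {Site 1} the worst case is 27.
With {Site 4} the worst case is 28.
No size-1 selection achieves below 23.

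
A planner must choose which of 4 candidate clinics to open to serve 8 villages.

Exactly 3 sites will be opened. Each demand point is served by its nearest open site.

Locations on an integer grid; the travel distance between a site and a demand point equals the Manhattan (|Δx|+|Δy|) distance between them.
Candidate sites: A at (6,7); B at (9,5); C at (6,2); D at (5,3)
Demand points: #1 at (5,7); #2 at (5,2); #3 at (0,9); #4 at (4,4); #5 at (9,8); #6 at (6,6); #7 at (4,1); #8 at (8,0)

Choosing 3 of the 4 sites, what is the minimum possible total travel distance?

Open {A, C, D}.
  #1→A 1, #2→C 1, #3→A 8, #4→D 2, #5→A 4, #6→A 1, #7→C 3, #8→C 4  ⇒ total 24.
Compare {A, B, C}: total 25.
Compare {A, B, D}: total 25.
No size-3 selection does better; minimum is 24.

24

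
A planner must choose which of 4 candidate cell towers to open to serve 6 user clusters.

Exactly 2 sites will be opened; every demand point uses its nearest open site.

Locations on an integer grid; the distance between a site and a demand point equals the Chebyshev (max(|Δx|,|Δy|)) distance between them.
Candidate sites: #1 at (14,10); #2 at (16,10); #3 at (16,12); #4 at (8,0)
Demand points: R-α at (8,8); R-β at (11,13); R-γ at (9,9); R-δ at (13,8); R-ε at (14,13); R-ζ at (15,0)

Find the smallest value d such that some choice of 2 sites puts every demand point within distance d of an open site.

Open {#1, #4}.
  Farthest demand point is R-ζ at distance 7 (to #4); all others are ≤ 7.
With {#2, #4} the worst case is 8.
With {#3, #4} the worst case is 8.
No size-2 selection achieves below 7.

7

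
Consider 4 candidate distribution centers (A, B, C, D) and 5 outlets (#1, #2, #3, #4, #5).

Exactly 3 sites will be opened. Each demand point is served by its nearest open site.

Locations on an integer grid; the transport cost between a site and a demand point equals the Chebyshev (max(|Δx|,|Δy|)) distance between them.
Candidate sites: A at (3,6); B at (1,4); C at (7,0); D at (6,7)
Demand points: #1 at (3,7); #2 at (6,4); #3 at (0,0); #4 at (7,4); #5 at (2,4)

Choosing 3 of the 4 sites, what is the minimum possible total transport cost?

12

Open {A, B, D}.
  #1→A 1, #2→A 3, #3→B 4, #4→D 3, #5→B 1  ⇒ total 12.
Compare {A, B, C}: total 13.
Compare {B, C, D}: total 14.
No size-3 selection does better; minimum is 12.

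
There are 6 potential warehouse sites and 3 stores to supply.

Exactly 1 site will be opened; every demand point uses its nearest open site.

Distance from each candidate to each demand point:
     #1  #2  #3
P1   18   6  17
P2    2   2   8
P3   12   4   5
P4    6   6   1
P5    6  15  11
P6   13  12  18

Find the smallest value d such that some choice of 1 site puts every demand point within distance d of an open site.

6

Open {P4}.
  Farthest demand point is #1 at distance 6 (to P4); all others are ≤ 6.
With {P2} the worst case is 8.
With {P3} the worst case is 12.
No size-1 selection achieves below 6.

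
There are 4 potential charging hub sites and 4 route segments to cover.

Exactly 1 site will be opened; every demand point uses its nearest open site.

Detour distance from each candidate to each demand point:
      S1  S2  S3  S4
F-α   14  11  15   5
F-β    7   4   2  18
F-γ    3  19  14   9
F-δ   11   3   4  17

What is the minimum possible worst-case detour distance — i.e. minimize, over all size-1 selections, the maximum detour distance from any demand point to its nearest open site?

15

Open {F-α}.
  Farthest demand point is S3 at detour distance 15 (to F-α); all others are ≤ 15.
With {F-δ} the worst case is 17.
With {F-β} the worst case is 18.
No size-1 selection achieves below 15.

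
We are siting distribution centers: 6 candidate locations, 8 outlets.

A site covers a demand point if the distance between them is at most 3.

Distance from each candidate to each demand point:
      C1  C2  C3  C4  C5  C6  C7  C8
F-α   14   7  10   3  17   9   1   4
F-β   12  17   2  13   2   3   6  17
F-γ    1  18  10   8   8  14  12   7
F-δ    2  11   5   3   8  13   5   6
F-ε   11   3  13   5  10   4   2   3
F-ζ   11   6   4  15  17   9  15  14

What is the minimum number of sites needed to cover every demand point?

Coverage sets (demand points within 3 of each site):
  F-α: {C4, C7}
  F-β: {C3, C5, C6}
  F-γ: {C1}
  F-δ: {C1, C4}
  F-ε: {C2, C7, C8}
  F-ζ: {}
No 2 sites suffice: every size-2 union leaves at least one demand point uncovered.
But {F-β, F-δ, F-ε} covers everything, so the minimum is 3.

3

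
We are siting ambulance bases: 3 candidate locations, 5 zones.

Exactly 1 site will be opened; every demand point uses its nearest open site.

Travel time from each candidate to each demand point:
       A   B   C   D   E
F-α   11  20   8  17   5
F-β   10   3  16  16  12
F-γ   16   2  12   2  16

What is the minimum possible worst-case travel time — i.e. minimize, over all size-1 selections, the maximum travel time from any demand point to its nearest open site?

Open {F-β}.
  Farthest demand point is C at travel time 16 (to F-β); all others are ≤ 16.
With {F-γ} the worst case is 16.
With {F-α} the worst case is 20.
No size-1 selection achieves below 16.

16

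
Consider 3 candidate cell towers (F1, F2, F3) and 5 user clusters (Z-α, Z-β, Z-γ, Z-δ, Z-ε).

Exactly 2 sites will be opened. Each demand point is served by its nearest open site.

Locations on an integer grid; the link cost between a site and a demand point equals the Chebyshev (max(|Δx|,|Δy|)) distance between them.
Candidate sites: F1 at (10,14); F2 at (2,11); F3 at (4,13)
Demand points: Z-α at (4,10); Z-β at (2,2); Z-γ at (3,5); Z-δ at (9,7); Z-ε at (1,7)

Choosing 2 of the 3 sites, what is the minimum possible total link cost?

27

Open {F2, F3}.
  Z-α→F2 2, Z-β→F2 9, Z-γ→F2 6, Z-δ→F3 6, Z-ε→F2 4  ⇒ total 27.
Compare {F1, F2}: total 28.
Compare {F1, F3}: total 34.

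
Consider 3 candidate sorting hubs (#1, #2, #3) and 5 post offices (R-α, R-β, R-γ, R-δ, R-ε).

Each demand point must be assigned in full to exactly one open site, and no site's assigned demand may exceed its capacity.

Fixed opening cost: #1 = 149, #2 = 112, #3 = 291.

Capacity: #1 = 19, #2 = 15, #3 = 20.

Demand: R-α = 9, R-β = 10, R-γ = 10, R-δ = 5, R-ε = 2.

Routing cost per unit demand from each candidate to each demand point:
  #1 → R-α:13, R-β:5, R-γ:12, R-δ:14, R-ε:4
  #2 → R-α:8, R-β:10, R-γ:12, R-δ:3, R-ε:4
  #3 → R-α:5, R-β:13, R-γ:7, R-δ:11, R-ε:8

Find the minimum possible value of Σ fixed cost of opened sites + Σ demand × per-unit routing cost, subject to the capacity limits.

683

Open {#1, #3}; cheapest assignment that respects the capacities:
  #1 (cap 19, load 17): R-β, R-δ, R-ε — cost 10×5 + 5×14 + 2×4 = 128
  #3 (cap 20, load 19): R-α, R-γ — cost 9×5 + 10×7 = 115
  Shipping 243, fixed 440 → total 683.
  Any other capacity-feasible assignment to {#1, #3} ships for at least 243.
Compare {#1, #2, #3}: its best feasible assignment gives total 740.
Every other set of open sites that can feasibly serve all demand totals ≥ 740 even under its best assignment. Minimum: 683.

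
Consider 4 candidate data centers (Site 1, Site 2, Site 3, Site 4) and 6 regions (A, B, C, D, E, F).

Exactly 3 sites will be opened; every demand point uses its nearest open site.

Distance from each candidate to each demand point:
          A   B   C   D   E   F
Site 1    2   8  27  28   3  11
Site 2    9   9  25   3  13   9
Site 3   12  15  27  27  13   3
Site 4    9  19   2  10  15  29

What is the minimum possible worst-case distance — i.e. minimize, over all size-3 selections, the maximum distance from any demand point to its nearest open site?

Open {Site 1, Site 2, Site 4}.
  Farthest demand point is F at distance 9 (to Site 2); all others are ≤ 9.
With {Site 1, Site 3, Site 4} the worst case is 10.
With {Site 2, Site 3, Site 4} the worst case is 13.
No size-3 selection achieves below 9.

9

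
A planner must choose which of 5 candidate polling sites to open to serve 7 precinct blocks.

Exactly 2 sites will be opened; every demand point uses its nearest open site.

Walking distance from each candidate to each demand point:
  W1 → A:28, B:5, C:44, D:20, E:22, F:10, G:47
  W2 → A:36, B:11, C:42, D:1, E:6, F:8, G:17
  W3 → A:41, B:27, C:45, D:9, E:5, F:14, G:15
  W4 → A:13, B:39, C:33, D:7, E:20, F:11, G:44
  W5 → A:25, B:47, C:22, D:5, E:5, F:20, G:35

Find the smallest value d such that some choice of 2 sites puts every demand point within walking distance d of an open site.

Open {W2, W5}.
  Farthest demand point is A at walking distance 25 (to W5); all others are ≤ 25.
With {W3, W5} the worst case is 27.
With {W2, W4} the worst case is 33.
No size-2 selection achieves below 25.

25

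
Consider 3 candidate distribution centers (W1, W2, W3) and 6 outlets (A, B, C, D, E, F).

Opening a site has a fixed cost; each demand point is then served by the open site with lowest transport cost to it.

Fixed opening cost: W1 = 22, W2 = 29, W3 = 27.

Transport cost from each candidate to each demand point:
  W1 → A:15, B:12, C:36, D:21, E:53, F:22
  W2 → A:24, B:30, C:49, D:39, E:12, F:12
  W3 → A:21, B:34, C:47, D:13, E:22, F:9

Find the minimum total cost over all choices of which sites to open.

Open {W1, W3}: assign each demand point to its cheapest open site.
  A→W1 15, B→W1 12, C→W1 36, D→W3 13, E→W3 22, F→W3 9
  transport cost 107, fixed 49 → total 156.
Compare {W1, W2}: transport cost 108 + fixed 51 = 159.
Compare {W3}: transport cost 146 + fixed 27 = 173.
Compare {W1, W2, W3}: transport cost 97 + fixed 78 = 175.
All other subsets cost ≥ 159. Minimum total cost: 156.

156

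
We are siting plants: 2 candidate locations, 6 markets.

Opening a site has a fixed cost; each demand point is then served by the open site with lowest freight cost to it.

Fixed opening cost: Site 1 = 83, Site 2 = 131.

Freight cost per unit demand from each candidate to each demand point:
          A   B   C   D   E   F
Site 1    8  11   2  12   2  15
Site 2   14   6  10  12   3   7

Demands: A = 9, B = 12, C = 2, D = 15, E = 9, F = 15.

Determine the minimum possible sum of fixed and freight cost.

661

Open {Site 2}: assign each demand point to its cheapest open site.
  A→Site 2 9×14=126, B→Site 2 12×6=72, C→Site 2 2×10=20, D→Site 2 15×12=180, E→Site 2 9×3=27, F→Site 2 15×7=105
  freight cost 530, fixed 131 → total 661.
Compare {Site 1, Site 2}: freight cost 451 + fixed 214 = 665.
Compare {Site 1}: freight cost 631 + fixed 83 = 714.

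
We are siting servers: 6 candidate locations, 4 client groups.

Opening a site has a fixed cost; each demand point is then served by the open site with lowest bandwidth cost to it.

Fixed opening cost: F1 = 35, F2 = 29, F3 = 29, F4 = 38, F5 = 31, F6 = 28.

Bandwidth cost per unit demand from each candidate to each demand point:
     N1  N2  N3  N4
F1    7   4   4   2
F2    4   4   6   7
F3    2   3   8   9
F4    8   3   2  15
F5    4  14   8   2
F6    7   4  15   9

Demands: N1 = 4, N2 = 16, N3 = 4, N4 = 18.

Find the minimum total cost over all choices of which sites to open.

172

Open {F1, F3}: assign each demand point to its cheapest open site.
  N1→F3 4×2=8, N2→F3 16×3=48, N3→F1 4×4=16, N4→F1 18×2=36
  bandwidth cost 108, fixed 64 → total 172.
Compare {F4, F5}: bandwidth cost 108 + fixed 69 = 177.
Compare {F1}: bandwidth cost 144 + fixed 35 = 179.
Compare {F3, F5}: bandwidth cost 124 + fixed 60 = 184.
All other subsets cost ≥ 177. Minimum total cost: 172.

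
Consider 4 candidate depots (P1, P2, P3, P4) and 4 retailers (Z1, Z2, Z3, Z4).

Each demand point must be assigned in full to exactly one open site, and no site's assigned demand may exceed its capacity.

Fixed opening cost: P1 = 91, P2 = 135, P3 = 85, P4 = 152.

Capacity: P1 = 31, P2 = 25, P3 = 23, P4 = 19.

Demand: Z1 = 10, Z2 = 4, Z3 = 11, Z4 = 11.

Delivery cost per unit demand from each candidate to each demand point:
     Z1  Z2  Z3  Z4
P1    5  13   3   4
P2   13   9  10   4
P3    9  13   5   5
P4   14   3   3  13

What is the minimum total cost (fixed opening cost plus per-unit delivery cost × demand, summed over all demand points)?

Open {P1, P3}; cheapest assignment that respects the capacities:
  P1 (cap 31, load 25): Z1, Z2, Z3 — cost 10×5 + 4×13 + 11×3 = 135
  P3 (cap 23, load 11): Z4 — cost 11×5 = 55
  Shipping 190, fixed 176 → total 366.
  Any other capacity-feasible assignment to {P1, P3} ships for at least 190.
Compare {P1, P4}: its best feasible assignment gives total 382.
Compare {P1, P2}: its best feasible assignment gives total 389.
Every other set of open sites that can feasibly serve all demand totals ≥ 382 even under its best assignment. Minimum: 366.

366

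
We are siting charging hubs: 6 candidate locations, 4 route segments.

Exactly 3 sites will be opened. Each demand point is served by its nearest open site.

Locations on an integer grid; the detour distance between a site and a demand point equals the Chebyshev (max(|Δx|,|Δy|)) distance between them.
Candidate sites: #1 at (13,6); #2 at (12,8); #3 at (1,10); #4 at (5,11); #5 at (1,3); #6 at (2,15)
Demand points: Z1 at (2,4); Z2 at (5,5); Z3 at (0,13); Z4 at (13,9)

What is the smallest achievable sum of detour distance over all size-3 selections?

Open {#2, #5, #6}.
  Z1→#5 1, Z2→#5 4, Z3→#6 2, Z4→#2 1  ⇒ total 8.
Compare {#2, #3, #5}: total 9.
Compare {#1, #5, #6}: total 10.
No size-3 selection does better; minimum is 8.

8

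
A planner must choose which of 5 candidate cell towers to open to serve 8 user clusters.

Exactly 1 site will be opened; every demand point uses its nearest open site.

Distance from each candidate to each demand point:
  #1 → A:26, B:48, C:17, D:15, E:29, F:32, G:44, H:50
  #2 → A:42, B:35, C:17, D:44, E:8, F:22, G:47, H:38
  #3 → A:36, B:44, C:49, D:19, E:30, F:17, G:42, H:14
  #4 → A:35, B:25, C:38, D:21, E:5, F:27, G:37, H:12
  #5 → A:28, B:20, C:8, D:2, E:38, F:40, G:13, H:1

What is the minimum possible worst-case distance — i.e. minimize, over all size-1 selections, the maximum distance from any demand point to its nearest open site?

Open {#4}.
  Farthest demand point is C at distance 38 (to #4); all others are ≤ 38.
With {#5} the worst case is 40.
With {#2} the worst case is 47.
No size-1 selection achieves below 38.

38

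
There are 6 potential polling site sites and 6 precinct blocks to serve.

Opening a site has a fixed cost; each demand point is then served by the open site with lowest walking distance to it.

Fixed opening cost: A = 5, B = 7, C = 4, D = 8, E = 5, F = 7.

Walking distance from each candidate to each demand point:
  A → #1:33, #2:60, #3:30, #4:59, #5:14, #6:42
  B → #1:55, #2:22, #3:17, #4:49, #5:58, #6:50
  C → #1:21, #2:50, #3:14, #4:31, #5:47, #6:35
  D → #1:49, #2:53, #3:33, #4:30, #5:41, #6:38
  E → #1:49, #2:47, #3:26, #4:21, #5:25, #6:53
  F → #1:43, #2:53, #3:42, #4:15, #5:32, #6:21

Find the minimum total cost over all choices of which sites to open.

Open {A, B, C, F}: assign each demand point to its cheapest open site.
  #1→C 21, #2→B 22, #3→C 14, #4→F 15, #5→A 14, #6→F 21
  walking distance 107, fixed 23 → total 130.
Compare {A, B, C, E, F}: walking distance 107 + fixed 28 = 135.
Compare {A, B, C, D, F}: walking distance 107 + fixed 31 = 138.
Compare {A, B, F}: walking distance 122 + fixed 19 = 141.
All other subsets cost ≥ 135. Minimum total cost: 130.

130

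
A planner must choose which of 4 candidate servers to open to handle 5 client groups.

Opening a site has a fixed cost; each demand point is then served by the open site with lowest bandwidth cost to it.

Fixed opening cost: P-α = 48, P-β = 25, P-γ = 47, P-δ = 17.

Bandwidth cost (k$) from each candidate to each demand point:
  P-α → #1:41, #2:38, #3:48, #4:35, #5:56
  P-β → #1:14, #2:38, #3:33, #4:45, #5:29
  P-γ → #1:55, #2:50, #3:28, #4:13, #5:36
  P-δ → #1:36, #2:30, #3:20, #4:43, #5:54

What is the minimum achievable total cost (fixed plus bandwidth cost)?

Open {P-β, P-δ}: assign each demand point to its cheapest open site.
  #1→P-β 14, #2→P-δ 30, #3→P-δ 20, #4→P-δ 43, #5→P-β 29
  bandwidth cost 136, fixed 42 → total 178.
Compare {P-β}: bandwidth cost 159 + fixed 25 = 184.
Compare {P-β, P-γ}: bandwidth cost 122 + fixed 72 = 194.
Compare {P-β, P-γ, P-δ}: bandwidth cost 106 + fixed 89 = 195.
All other subsets cost ≥ 184. Minimum total cost: 178.

178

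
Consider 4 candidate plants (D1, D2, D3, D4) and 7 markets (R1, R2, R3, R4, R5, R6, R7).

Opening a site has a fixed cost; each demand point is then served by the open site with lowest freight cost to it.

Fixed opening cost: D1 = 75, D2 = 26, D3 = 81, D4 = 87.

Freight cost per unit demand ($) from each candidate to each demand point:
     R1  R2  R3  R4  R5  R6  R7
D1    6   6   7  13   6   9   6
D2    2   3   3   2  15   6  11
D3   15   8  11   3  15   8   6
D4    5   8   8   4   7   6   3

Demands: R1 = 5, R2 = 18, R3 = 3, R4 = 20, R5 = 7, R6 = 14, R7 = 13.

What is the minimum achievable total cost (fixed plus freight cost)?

Open {D2, D4}: assign each demand point to its cheapest open site.
  R1→D2 5×2=10, R2→D2 18×3=54, R3→D2 3×3=9, R4→D2 20×2=40, R5→D4 7×7=49, R6→D2 14×6=84, R7→D4 13×3=39
  freight cost 285, fixed 113 → total 398.
Compare {D1, D2}: freight cost 317 + fixed 101 = 418.
Compare {D1, D2, D4}: freight cost 278 + fixed 188 = 466.
Compare {D2}: freight cost 445 + fixed 26 = 471.
All other subsets cost ≥ 418. Minimum total cost: 398.

398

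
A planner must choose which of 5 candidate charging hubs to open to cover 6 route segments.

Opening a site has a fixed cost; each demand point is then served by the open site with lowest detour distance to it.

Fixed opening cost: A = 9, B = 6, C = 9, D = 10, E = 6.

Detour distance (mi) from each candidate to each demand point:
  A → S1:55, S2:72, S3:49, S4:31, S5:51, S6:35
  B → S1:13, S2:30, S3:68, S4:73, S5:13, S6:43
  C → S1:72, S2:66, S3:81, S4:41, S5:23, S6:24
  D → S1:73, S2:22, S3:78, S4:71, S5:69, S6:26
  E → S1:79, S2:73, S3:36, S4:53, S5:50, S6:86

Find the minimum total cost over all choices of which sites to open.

Open {A, B, D, E}: assign each demand point to its cheapest open site.
  S1→B 13, S2→D 22, S3→E 36, S4→A 31, S5→B 13, S6→D 26
  detour distance 141, fixed 31 → total 172.
Compare {A, B, C, E}: detour distance 147 + fixed 30 = 177.
Compare {B, C, E}: detour distance 157 + fixed 21 = 178.
Compare {A, B, D}: detour distance 154 + fixed 25 = 179.
All other subsets cost ≥ 177. Minimum total cost: 172.

172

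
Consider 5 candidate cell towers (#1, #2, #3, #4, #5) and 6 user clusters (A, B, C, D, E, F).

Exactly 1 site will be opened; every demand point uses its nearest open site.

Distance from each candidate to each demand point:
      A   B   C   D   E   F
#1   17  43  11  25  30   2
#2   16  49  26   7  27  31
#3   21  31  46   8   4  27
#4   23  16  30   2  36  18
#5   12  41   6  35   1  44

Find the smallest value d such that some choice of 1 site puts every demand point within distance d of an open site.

Open {#4}.
  Farthest demand point is E at distance 36 (to #4); all others are ≤ 36.
With {#1} the worst case is 43.
With {#5} the worst case is 44.
No size-1 selection achieves below 36.

36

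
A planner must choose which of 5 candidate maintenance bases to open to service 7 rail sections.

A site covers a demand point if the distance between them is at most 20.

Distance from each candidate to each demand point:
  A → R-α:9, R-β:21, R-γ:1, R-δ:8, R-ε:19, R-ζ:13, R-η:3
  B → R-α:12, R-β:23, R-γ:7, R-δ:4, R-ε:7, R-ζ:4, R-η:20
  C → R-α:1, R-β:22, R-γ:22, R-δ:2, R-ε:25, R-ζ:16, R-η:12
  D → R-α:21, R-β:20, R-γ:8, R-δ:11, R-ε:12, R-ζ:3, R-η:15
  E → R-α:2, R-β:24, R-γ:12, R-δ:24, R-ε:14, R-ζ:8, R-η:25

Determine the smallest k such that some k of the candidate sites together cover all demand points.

Coverage sets (demand points within 20 of each site):
  A: {R-α, R-γ, R-δ, R-ε, R-ζ, R-η}
  B: {R-α, R-γ, R-δ, R-ε, R-ζ, R-η}
  C: {R-α, R-δ, R-ζ, R-η}
  D: {R-β, R-γ, R-δ, R-ε, R-ζ, R-η}
  E: {R-α, R-γ, R-ε, R-ζ}
No single site covers all 7 demand points.
But {A, D} covers everything, so the minimum is 2.

2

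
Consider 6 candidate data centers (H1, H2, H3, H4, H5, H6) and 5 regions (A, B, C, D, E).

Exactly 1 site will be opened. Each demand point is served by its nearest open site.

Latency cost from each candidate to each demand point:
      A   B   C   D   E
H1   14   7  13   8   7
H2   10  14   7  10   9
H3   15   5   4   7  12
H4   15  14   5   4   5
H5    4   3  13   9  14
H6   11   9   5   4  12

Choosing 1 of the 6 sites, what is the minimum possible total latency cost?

41

Open {H6}.
  A→H6 11, B→H6 9, C→H6 5, D→H6 4, E→H6 12  ⇒ total 41.
Compare {H3}: total 43.
Compare {H4}: total 43.
No size-1 selection does better; minimum is 41.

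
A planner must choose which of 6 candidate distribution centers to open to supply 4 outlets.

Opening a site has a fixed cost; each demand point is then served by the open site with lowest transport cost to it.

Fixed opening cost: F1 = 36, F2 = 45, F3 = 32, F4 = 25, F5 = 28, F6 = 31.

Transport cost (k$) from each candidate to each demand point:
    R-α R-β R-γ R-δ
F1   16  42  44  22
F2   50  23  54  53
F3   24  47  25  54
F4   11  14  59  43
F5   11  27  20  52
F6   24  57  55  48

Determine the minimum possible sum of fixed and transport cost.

Open {F5}: assign each demand point to its cheapest open site.
  R-α→F5 11, R-β→F5 27, R-γ→F5 20, R-δ→F5 52
  transport cost 110, fixed 28 → total 138.
Compare {F4, F5}: transport cost 88 + fixed 53 = 141.
Compare {F1, F5}: transport cost 80 + fixed 64 = 144.
Compare {F3, F4}: transport cost 93 + fixed 57 = 150.
All other subsets cost ≥ 141. Minimum total cost: 138.

138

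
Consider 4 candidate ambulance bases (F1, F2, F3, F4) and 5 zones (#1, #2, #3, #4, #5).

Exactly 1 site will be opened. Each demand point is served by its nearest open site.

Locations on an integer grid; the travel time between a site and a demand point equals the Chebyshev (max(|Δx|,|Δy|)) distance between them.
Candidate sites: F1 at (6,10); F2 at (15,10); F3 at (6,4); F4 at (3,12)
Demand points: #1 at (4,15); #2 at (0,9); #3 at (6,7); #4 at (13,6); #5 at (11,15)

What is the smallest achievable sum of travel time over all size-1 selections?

Open {F1}.
  #1→F1 5, #2→F1 6, #3→F1 3, #4→F1 7, #5→F1 5  ⇒ total 26.
Compare {F4}: total 29.
Compare {F3}: total 38.
No size-1 selection does better; minimum is 26.

26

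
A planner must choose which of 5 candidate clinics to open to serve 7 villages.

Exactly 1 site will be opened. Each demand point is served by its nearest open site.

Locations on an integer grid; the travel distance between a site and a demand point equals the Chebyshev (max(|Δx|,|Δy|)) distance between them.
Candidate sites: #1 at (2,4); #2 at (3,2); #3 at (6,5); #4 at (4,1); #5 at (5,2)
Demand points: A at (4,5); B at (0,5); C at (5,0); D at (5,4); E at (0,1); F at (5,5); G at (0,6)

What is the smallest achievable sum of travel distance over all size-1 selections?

19

Open {#1}.
  A→#1 2, B→#1 2, C→#1 4, D→#1 3, E→#1 3, F→#1 3, G→#1 2  ⇒ total 19.
Compare {#2}: total 20.
Compare {#4}: total 25.
No size-1 selection does better; minimum is 19.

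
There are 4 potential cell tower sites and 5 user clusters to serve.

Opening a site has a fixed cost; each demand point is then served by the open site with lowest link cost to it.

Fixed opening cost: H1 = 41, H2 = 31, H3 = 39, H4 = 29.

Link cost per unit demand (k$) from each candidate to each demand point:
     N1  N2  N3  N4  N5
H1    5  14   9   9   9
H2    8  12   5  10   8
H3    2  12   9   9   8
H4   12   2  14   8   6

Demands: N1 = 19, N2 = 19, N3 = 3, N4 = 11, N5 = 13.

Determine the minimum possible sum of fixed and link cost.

337

Open {H3, H4}: assign each demand point to its cheapest open site.
  N1→H3 19×2=38, N2→H4 19×2=38, N3→H3 3×9=27, N4→H4 11×8=88, N5→H4 13×6=78
  link cost 269, fixed 68 → total 337.
Compare {H2, H3, H4}: link cost 257 + fixed 99 = 356.
Compare {H1, H3, H4}: link cost 269 + fixed 109 = 378.
Compare {H1, H4}: link cost 326 + fixed 70 = 396.
All other subsets cost ≥ 356. Minimum total cost: 337.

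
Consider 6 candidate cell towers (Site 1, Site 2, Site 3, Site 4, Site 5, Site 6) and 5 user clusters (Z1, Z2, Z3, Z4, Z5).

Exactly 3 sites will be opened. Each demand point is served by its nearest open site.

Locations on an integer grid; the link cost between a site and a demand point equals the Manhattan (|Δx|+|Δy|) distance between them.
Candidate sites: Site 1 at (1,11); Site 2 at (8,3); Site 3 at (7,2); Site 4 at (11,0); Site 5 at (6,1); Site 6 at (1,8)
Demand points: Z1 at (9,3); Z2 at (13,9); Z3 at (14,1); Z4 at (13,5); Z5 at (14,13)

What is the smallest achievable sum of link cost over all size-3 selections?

38

Open {Site 1, Site 2, Site 4}.
  Z1→Site 2 1, Z2→Site 2 11, Z3→Site 4 4, Z4→Site 2 7, Z5→Site 1 15  ⇒ total 38.
Compare {Site 2, Site 3, Site 4}: total 39.
Compare {Site 2, Site 4, Site 5}: total 39.
No size-3 selection does better; minimum is 38.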